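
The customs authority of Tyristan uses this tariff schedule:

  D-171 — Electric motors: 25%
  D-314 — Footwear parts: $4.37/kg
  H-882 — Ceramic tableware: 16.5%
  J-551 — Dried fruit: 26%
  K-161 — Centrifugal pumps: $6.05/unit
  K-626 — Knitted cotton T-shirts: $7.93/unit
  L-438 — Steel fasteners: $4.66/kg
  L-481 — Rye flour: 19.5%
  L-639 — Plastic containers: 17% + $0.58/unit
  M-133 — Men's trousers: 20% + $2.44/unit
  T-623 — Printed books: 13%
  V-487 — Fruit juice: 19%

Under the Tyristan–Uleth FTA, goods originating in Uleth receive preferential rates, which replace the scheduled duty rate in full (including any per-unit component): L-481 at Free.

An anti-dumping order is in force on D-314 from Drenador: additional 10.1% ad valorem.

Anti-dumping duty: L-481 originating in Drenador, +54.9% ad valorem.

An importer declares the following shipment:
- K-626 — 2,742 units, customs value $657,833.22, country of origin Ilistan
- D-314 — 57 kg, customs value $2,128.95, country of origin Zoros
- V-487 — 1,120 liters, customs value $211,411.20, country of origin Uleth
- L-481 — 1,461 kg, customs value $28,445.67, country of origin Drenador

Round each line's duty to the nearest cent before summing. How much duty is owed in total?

$83,324.86

Line 1 (K-626, Ilistan, 2,742 units, $657,833.22):
Base rate for K-626 is $7.93/unit.
Duty = 2,742 × $7.93 = $21,744.06.
Line 2 (D-314, Zoros, 57 kg, $2,128.95):
Base rate for D-314 is $4.37/kg.
The additional-duty order on D-314 targets Drenador, not Zoros; it does not apply.
Duty = 57 × $4.37 = $249.09.
Line 3 (V-487, Uleth, 1,120 liters, $211,411.20):
Base rate for V-487 is 19%.
Origin Uleth is the FTA partner but V-487 is not on the preference list; base rate stands.
Duty = $211,411.20 × 19% = $40,168.13.
Line 4 (L-481, Drenador, 1,461 kg, $28,445.67):
Base rate for L-481 is 19.5%.
L-481 has an FTA preferential rate, but origin Drenador is not Uleth; base rate stands.
Additional duty on L-481 from Drenador: +54.9%. Applied ad valorem rate: 19.5% + 54.9% = 74.4%.
Duty = $28,445.67 × 74.4% = $21,163.58.
Total = $21,744.06 + $249.09 + $40,168.13 + $21,163.58 = $83,324.86.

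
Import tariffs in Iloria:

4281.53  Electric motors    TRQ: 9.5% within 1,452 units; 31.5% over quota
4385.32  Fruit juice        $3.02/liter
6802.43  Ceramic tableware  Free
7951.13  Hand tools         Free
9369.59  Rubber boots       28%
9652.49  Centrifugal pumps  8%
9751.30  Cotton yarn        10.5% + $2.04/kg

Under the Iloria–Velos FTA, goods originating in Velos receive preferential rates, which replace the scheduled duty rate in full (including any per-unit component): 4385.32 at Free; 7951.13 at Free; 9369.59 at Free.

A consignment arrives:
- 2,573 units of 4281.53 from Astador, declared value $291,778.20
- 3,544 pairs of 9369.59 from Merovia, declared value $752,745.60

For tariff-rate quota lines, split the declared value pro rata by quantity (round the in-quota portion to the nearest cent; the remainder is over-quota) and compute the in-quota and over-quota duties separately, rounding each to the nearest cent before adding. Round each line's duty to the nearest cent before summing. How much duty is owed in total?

Line 1 (4281.53, Astador, 2,573 units, $291,778.20):
Code 4281.53 is under a tariff-rate quota (threshold 1,452 units). In-quota: 1,452 units at 9.5%; over-quota: 1,121 units at 31.5%.
Pro-rata value split: in-quota = $291,778.20 × 1,452/2,573 = $164,656.80; over-quota = $291,778.20 − $164,656.80 = $127,121.40.
In-quota duty = $164,656.80 × 9.5% = $15,642.40. Over-quota duty = $127,121.40 × 31.5% = $40,043.24.
Line duty = $15,642.40 + $40,043.24 = $55,685.64.
Line 2 (9369.59, Merovia, 3,544 pairs, $752,745.60):
Base rate for 9369.59 is 28%.
9369.59 has an FTA preferential rate, but origin Merovia is not Velos; base rate stands.
Duty = $752,745.60 × 28% = $210,768.77.
Total = $55,685.64 + $210,768.77 = $266,454.41.

$266,454.41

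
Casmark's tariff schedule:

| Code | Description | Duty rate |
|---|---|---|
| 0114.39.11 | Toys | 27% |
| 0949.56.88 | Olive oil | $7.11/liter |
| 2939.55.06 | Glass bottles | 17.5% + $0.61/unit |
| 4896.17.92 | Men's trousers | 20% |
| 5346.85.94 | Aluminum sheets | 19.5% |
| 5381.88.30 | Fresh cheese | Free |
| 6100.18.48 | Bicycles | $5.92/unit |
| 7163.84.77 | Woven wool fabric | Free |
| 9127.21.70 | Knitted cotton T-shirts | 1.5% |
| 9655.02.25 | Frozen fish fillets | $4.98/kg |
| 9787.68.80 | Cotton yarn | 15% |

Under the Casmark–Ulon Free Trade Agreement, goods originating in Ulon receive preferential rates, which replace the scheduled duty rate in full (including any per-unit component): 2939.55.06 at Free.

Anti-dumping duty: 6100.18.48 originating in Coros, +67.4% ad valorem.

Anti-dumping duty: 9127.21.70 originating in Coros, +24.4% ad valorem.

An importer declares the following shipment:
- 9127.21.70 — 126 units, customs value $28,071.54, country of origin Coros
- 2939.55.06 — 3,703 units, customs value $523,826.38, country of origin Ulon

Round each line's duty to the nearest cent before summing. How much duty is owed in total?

$7,270.53

Line 1 (9127.21.70, Coros, 126 units, $28,071.54):
Base rate for 9127.21.70 is 1.5%.
Additional duty on 9127.21.70 from Coros: +24.4%. Applied ad valorem rate: 1.5% + 24.4% = 25.9%.
Duty = $28,071.54 × 25.9% = $7,270.53.
Line 2 (2939.55.06, Ulon, 3,703 units, $523,826.38):
Base rate for 2939.55.06 is 17.5% + $0.61/unit.
Origin Ulon qualifies under the Casmark–Ulon agreement and 2939.55.06 is covered: preferential rate Free applies instead.
Duty = $523,826.38 × 0% = $0.00.
Total = $7,270.53 + $0.00 = $7,270.53.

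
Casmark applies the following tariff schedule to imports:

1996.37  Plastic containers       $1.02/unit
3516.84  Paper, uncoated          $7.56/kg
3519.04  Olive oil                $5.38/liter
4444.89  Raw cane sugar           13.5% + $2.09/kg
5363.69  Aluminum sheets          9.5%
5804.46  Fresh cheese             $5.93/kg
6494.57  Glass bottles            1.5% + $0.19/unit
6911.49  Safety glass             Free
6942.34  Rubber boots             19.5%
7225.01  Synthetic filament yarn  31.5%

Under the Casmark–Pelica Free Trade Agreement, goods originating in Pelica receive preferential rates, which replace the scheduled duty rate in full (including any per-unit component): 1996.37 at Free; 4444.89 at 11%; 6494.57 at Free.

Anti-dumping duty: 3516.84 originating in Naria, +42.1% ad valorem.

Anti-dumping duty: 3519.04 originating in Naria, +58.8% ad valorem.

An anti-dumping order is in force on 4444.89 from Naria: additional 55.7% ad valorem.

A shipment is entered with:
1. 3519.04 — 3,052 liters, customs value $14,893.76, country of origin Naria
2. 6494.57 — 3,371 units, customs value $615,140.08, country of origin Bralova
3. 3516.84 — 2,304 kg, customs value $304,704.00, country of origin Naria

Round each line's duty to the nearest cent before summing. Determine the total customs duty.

$180,743.50

Line 1 (3519.04, Naria, 3,052 liters, $14,893.76):
Base rate for 3519.04 is $5.38/liter.
Additional duty on 3519.04 from Naria: +58.8% ad valorem. Applied ad valorem rate = 58.8%.
Duty = $14,893.76 × 58.8% + 3,052 × $5.38 = $25,177.29.
Line 2 (6494.57, Bralova, 3,371 units, $615,140.08):
Base rate for 6494.57 is 1.5% + $0.19/unit.
6494.57 has an FTA preferential rate, but origin Bralova is not Pelica; base rate stands.
Duty = $615,140.08 × 1.5% + 3,371 × $0.19 = $9,867.59.
Line 3 (3516.84, Naria, 2,304 kg, $304,704.00):
Base rate for 3516.84 is $7.56/kg.
Additional duty on 3516.84 from Naria: +42.1% ad valorem. Applied ad valorem rate = 42.1%.
Duty = $304,704.00 × 42.1% + 2,304 × $7.56 = $145,698.62.
Total = $25,177.29 + $9,867.59 + $145,698.62 = $180,743.50.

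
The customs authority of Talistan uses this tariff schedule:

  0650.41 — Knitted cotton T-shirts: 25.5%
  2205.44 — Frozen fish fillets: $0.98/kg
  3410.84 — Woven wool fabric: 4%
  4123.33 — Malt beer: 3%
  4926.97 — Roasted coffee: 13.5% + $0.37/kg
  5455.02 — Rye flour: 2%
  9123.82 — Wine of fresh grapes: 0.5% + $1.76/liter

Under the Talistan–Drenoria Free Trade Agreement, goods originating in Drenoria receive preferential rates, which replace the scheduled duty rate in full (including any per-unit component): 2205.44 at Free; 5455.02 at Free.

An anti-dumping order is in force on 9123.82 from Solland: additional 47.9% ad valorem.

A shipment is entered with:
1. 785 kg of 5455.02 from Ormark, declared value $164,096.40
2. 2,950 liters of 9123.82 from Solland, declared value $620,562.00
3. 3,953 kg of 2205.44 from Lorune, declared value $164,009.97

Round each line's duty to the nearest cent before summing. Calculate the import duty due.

Line 1 (5455.02, Ormark, 785 kg, $164,096.40):
Base rate for 5455.02 is 2%.
5455.02 has an FTA preferential rate, but origin Ormark is not Drenoria; base rate stands.
Duty = $164,096.40 × 2% = $3,281.93.
Line 2 (9123.82, Solland, 2,950 liters, $620,562.00):
Base rate for 9123.82 is 0.5% + $1.76/liter.
Additional duty on 9123.82 from Solland: +47.9%. Applied ad valorem rate: 0.5% + 47.9% = 48.4%.
Duty = $620,562.00 × 48.4% + 2,950 × $1.76 = $305,544.01.
Line 3 (2205.44, Lorune, 3,953 kg, $164,009.97):
Base rate for 2205.44 is $0.98/kg.
2205.44 has an FTA preferential rate, but origin Lorune is not Drenoria; base rate stands.
Duty = 3,953 × $0.98 = $3,873.94.
Total = $3,281.93 + $305,544.01 + $3,873.94 = $312,699.88.

$312,699.88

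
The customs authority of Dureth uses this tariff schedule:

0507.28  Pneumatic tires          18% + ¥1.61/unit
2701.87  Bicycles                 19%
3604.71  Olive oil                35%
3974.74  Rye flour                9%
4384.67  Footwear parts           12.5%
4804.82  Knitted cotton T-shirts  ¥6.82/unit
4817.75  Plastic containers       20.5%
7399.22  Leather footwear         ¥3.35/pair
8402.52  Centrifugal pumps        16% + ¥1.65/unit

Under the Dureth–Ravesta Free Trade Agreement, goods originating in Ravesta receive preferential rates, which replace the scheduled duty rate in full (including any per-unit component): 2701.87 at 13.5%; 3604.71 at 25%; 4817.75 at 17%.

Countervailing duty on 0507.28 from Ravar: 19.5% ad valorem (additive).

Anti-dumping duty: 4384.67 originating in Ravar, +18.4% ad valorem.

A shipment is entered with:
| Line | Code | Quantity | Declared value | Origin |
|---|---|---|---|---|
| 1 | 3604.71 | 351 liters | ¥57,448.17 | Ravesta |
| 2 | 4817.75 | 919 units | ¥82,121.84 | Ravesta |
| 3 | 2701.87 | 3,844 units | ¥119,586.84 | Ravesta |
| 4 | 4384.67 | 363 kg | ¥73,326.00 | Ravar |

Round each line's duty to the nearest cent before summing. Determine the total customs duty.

¥67,124.70

Line 1 (3604.71, Ravesta, 351 liters, ¥57,448.17):
Base rate for 3604.71 is 35%.
Origin Ravesta qualifies under the Dureth–Ravesta agreement and 3604.71 is covered: preferential rate 25% applies instead.
Duty = ¥57,448.17 × 25% = ¥14,362.04.
Line 2 (4817.75, Ravesta, 919 units, ¥82,121.84):
Base rate for 4817.75 is 20.5%.
Origin Ravesta qualifies under the Dureth–Ravesta agreement and 4817.75 is covered: preferential rate 17% applies instead.
Duty = ¥82,121.84 × 17% = ¥13,960.71.
Line 3 (2701.87, Ravesta, 3,844 units, ¥119,586.84):
Base rate for 2701.87 is 19%.
Origin Ravesta qualifies under the Dureth–Ravesta agreement and 2701.87 is covered: preferential rate 13.5% applies instead.
Duty = ¥119,586.84 × 13.5% = ¥16,144.22.
Line 4 (4384.67, Ravar, 363 kg, ¥73,326.00):
Base rate for 4384.67 is 12.5%.
Additional duty on 4384.67 from Ravar: +18.4%. Applied ad valorem rate: 12.5% + 18.4% = 30.9%.
Duty = ¥73,326.00 × 30.9% = ¥22,657.73.
Total = ¥14,362.04 + ¥13,960.71 + ¥16,144.22 + ¥22,657.73 = ¥67,124.70.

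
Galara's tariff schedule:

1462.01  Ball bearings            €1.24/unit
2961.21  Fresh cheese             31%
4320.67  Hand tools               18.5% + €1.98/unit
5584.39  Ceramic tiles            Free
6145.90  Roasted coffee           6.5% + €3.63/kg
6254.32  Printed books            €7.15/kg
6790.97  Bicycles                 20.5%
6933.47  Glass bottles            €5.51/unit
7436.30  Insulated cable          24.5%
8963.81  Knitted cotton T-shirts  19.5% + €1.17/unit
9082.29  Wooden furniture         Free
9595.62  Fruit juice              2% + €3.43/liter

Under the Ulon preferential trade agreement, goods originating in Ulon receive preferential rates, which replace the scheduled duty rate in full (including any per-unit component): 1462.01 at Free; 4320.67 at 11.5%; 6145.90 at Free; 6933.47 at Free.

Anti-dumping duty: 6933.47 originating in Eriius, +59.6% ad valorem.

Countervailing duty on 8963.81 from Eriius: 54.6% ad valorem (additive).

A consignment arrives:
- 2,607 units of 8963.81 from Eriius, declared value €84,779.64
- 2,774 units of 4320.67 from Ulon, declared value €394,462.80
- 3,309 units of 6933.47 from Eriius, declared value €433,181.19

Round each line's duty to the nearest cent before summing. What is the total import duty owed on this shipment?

Line 1 (8963.81, Eriius, 2,607 units, €84,779.64):
Base rate for 8963.81 is 19.5% + €1.17/unit.
Additional duty on 8963.81 from Eriius: +54.6%. Applied ad valorem rate: 19.5% + 54.6% = 74.1%.
Duty = €84,779.64 × 74.1% + 2,607 × €1.17 = €65,871.90.
Line 2 (4320.67, Ulon, 2,774 units, €394,462.80):
Base rate for 4320.67 is 18.5% + €1.98/unit.
Origin Ulon qualifies under the Galara–Ulon agreement and 4320.67 is covered: preferential rate 11.5% applies instead.
Duty = €394,462.80 × 11.5% = €45,363.22.
Line 3 (6933.47, Eriius, 3,309 units, €433,181.19):
Base rate for 6933.47 is €5.51/unit.
6933.47 has an FTA preferential rate, but origin Eriius is not Ulon; base rate stands.
Additional duty on 6933.47 from Eriius: +59.6% ad valorem. Applied ad valorem rate = 59.6%.
Duty = €433,181.19 × 59.6% + 3,309 × €5.51 = €276,408.58.
Total = €65,871.90 + €45,363.22 + €276,408.58 = €387,643.70.

€387,643.70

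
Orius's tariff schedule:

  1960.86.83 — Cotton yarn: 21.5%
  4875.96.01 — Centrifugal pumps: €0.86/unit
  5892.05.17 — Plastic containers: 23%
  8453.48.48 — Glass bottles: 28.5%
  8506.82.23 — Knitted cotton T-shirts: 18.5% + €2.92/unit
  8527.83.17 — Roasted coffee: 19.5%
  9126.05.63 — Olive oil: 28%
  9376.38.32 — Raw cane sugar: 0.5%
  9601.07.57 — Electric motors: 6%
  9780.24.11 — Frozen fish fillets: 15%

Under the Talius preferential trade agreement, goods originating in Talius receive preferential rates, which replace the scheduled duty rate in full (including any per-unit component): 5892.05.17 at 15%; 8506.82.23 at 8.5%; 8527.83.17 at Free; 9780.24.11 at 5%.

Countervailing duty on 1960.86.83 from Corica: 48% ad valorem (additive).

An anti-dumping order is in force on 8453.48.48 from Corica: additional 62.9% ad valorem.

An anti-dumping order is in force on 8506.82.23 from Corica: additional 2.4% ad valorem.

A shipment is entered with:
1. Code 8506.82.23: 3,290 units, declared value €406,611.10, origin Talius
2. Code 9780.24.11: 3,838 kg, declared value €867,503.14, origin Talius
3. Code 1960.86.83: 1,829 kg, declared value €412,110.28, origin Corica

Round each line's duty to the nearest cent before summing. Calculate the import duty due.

Line 1 (8506.82.23, Talius, 3,290 units, €406,611.10):
Base rate for 8506.82.23 is 18.5% + €2.92/unit.
Origin Talius qualifies under the Orius–Talius agreement and 8506.82.23 is covered: preferential rate 8.5% applies instead.
The additional-duty order on 8506.82.23 targets Corica, not Talius; it does not apply.
Duty = €406,611.10 × 8.5% = €34,561.94.
Line 2 (9780.24.11, Talius, 3,838 kg, €867,503.14):
Base rate for 9780.24.11 is 15%.
Origin Talius qualifies under the Orius–Talius agreement and 9780.24.11 is covered: preferential rate 5% applies instead.
Duty = €867,503.14 × 5% = €43,375.16.
Line 3 (1960.86.83, Corica, 1,829 kg, €412,110.28):
Base rate for 1960.86.83 is 21.5%.
Additional duty on 1960.86.83 from Corica: +48%. Applied ad valorem rate: 21.5% + 48% = 69.5%.
Duty = €412,110.28 × 69.5% = €286,416.64.
Total = €34,561.94 + €43,375.16 + €286,416.64 = €364,353.74.

€364,353.74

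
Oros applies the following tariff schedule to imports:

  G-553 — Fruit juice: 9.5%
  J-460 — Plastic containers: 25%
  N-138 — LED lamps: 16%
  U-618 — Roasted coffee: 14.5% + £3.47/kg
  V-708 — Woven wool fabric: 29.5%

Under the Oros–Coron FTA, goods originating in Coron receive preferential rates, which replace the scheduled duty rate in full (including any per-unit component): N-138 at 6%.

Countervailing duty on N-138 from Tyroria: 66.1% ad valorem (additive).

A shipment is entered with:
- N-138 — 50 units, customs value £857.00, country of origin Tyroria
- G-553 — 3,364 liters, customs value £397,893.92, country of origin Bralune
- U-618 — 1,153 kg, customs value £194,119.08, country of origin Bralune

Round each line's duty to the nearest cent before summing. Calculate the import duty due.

Line 1 (N-138, Tyroria, 50 units, £857.00):
Base rate for N-138 is 16%.
N-138 has an FTA preferential rate, but origin Tyroria is not Coron; base rate stands.
Additional duty on N-138 from Tyroria: +66.1%. Applied ad valorem rate: 16% + 66.1% = 82.1%.
Duty = £857.00 × 82.1% = £703.60.
Line 2 (G-553, Bralune, 3,364 liters, £397,893.92):
Base rate for G-553 is 9.5%.
Duty = £397,893.92 × 9.5% = £37,799.92.
Line 3 (U-618, Bralune, 1,153 kg, £194,119.08):
Base rate for U-618 is 14.5% + £3.47/kg.
Duty = £194,119.08 × 14.5% + 1,153 × £3.47 = £32,148.18.
Total = £703.60 + £37,799.92 + £32,148.18 = £70,651.70.

£70,651.70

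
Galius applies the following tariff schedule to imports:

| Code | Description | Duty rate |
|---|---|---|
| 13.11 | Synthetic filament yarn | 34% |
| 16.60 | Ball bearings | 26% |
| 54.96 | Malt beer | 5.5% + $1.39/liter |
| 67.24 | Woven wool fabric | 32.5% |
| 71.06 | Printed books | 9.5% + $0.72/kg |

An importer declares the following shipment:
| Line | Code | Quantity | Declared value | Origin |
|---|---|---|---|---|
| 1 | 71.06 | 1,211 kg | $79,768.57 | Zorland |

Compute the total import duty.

Line 1 (71.06, Zorland, 1,211 kg, $79,768.57):
Base rate for 71.06 is 9.5% + $0.72/kg.
Duty = $79,768.57 × 9.5% + 1,211 × $0.72 = $8,449.93.

$8,449.93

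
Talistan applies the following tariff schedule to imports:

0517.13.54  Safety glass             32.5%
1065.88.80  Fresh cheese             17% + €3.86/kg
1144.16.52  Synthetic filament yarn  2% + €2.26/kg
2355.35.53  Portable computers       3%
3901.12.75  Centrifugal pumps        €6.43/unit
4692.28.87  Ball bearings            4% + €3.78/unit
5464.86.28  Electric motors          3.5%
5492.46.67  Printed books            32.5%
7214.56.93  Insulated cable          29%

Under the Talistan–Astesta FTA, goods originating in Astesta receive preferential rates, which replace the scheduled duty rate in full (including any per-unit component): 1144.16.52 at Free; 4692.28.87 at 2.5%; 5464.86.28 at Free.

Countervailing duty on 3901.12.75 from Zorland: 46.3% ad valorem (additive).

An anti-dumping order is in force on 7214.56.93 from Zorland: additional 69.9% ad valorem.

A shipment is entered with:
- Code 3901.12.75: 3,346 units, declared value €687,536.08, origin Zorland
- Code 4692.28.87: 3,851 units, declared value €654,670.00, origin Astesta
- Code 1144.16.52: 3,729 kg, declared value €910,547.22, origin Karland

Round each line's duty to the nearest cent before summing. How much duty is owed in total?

€382,849.22

Line 1 (3901.12.75, Zorland, 3,346 units, €687,536.08):
Base rate for 3901.12.75 is €6.43/unit.
Additional duty on 3901.12.75 from Zorland: +46.3% ad valorem. Applied ad valorem rate = 46.3%.
Duty = €687,536.08 × 46.3% + 3,346 × €6.43 = €339,843.99.
Line 2 (4692.28.87, Astesta, 3,851 units, €654,670.00):
Base rate for 4692.28.87 is 4% + €3.78/unit.
Origin Astesta qualifies under the Talistan–Astesta agreement and 4692.28.87 is covered: preferential rate 2.5% applies instead.
Duty = €654,670.00 × 2.5% = €16,366.75.
Line 3 (1144.16.52, Karland, 3,729 kg, €910,547.22):
Base rate for 1144.16.52 is 2% + €2.26/kg.
1144.16.52 has an FTA preferential rate, but origin Karland is not Astesta; base rate stands.
Duty = €910,547.22 × 2% + 3,729 × €2.26 = €26,638.48.
Total = €339,843.99 + €16,366.75 + €26,638.48 = €382,849.22.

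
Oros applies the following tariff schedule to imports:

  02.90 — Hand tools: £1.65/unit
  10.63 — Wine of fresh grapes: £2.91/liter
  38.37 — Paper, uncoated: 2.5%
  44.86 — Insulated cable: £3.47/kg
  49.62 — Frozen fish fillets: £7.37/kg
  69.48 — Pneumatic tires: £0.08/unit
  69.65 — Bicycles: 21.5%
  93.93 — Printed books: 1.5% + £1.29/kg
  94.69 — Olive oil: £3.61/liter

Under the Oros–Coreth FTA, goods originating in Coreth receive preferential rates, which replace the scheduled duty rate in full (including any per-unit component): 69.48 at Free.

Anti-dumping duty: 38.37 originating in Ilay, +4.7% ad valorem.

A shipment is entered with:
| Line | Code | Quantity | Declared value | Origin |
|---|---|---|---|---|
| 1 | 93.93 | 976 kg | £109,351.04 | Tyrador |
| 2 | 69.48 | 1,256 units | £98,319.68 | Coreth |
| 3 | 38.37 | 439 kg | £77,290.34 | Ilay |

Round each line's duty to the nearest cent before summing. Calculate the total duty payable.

£8,464.21

Line 1 (93.93, Tyrador, 976 kg, £109,351.04):
Base rate for 93.93 is 1.5% + £1.29/kg.
Duty = £109,351.04 × 1.5% + 976 × £1.29 = £2,899.31.
Line 2 (69.48, Coreth, 1,256 units, £98,319.68):
Base rate for 69.48 is £0.08/unit.
Origin Coreth qualifies under the Oros–Coreth agreement and 69.48 is covered: preferential rate Free applies instead.
Duty = £98,319.68 × 0% = £0.00.
Line 3 (38.37, Ilay, 439 kg, £77,290.34):
Base rate for 38.37 is 2.5%.
Additional duty on 38.37 from Ilay: +4.7%. Applied ad valorem rate: 2.5% + 4.7% = 7.2%.
Duty = £77,290.34 × 7.2% = £5,564.90.
Total = £2,899.31 + £0.00 + £5,564.90 = £8,464.21.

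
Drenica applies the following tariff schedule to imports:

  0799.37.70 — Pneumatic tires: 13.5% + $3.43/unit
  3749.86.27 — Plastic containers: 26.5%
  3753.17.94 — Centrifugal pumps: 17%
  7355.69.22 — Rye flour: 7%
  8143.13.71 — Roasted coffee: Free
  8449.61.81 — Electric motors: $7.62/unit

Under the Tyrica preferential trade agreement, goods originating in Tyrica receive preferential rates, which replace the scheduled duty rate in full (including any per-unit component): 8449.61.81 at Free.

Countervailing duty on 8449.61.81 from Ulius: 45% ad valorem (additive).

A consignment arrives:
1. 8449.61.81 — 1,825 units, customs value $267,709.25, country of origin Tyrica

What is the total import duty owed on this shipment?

$0.00

Line 1 (8449.61.81, Tyrica, 1,825 units, $267,709.25):
Base rate for 8449.61.81 is $7.62/unit.
Origin Tyrica qualifies under the Drenica–Tyrica agreement and 8449.61.81 is covered: preferential rate Free applies instead.
The additional-duty order on 8449.61.81 targets Ulius, not Tyrica; it does not apply.
Duty = $267,709.25 × 0% = $0.00.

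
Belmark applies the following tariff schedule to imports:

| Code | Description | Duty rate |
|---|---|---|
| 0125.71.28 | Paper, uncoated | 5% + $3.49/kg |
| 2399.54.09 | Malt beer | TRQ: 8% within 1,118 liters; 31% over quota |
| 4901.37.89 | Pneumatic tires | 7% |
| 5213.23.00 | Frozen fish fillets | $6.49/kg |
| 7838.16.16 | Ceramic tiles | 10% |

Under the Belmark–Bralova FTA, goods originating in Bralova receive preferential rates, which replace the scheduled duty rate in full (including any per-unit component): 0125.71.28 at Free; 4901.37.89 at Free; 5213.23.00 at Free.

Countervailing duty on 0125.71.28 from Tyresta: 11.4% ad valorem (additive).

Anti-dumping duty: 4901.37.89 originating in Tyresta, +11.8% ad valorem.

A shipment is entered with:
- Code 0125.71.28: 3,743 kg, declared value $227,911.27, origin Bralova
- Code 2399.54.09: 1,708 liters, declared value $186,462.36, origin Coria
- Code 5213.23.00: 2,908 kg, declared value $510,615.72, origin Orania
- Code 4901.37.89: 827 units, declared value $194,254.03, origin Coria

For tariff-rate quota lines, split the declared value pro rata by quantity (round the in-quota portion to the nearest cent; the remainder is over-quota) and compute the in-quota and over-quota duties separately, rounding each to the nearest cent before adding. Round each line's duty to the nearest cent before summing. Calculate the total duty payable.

$62,202.05

Line 1 (0125.71.28, Bralova, 3,743 kg, $227,911.27):
Base rate for 0125.71.28 is 5% + $3.49/kg.
Origin Bralova qualifies under the Belmark–Bralova agreement and 0125.71.28 is covered: preferential rate Free applies instead.
The additional-duty order on 0125.71.28 targets Tyresta, not Bralova; it does not apply.
Duty = $227,911.27 × 0% = $0.00.
Line 2 (2399.54.09, Coria, 1,708 liters, $186,462.36):
Code 2399.54.09 is under a tariff-rate quota (threshold 1,118 liters). In-quota: 1,118 liters at 8%; over-quota: 590 liters at 31%.
Pro-rata value split: in-quota = $186,462.36 × 1,118/1,708 = $122,052.06; over-quota = $186,462.36 − $122,052.06 = $64,410.30.
In-quota duty = $122,052.06 × 8% = $9,764.16. Over-quota duty = $64,410.30 × 31% = $19,967.19.
Line duty = $9,764.16 + $19,967.19 = $29,731.35.
Line 3 (5213.23.00, Orania, 2,908 kg, $510,615.72):
Base rate for 5213.23.00 is $6.49/kg.
5213.23.00 has an FTA preferential rate, but origin Orania is not Bralova; base rate stands.
Duty = 2,908 × $6.49 = $18,872.92.
Line 4 (4901.37.89, Coria, 827 units, $194,254.03):
Base rate for 4901.37.89 is 7%.
4901.37.89 has an FTA preferential rate, but origin Coria is not Bralova; base rate stands.
The additional-duty order on 4901.37.89 targets Tyresta, not Coria; it does not apply.
Duty = $194,254.03 × 7% = $13,597.78.
Total = $0.00 + $29,731.35 + $18,872.92 + $13,597.78 = $62,202.05.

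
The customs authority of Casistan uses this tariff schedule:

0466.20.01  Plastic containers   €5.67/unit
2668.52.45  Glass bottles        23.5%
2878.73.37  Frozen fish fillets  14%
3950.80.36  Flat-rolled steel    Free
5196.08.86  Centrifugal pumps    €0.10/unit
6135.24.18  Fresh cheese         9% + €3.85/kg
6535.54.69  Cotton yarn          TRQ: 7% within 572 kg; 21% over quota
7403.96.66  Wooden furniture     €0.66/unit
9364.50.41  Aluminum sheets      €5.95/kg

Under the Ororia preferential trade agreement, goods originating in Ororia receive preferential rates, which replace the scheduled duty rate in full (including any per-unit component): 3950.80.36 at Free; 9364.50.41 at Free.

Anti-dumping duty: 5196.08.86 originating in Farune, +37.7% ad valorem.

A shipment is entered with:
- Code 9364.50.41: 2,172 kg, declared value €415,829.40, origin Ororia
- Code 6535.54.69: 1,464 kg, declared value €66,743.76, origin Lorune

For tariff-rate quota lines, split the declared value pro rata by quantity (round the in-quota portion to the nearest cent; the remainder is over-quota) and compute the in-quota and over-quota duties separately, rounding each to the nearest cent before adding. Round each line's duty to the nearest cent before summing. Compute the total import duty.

Line 1 (9364.50.41, Ororia, 2,172 kg, €415,829.40):
Base rate for 9364.50.41 is €5.95/kg.
Origin Ororia qualifies under the Casistan–Ororia agreement and 9364.50.41 is covered: preferential rate Free applies instead.
Duty = €415,829.40 × 0% = €0.00.
Line 2 (6535.54.69, Lorune, 1,464 kg, €66,743.76):
Code 6535.54.69 is under a tariff-rate quota (threshold 572 kg). In-quota: 572 kg at 7%; over-quota: 892 kg at 21%.
Pro-rata value split: in-quota = €66,743.76 × 572/1,464 = €26,077.48; over-quota = €66,743.76 − €26,077.48 = €40,666.28.
In-quota duty = €26,077.48 × 7% = €1,825.42. Over-quota duty = €40,666.28 × 21% = €8,539.92.
Line duty = €1,825.42 + €8,539.92 = €10,365.34.
Total = €0.00 + €10,365.34 = €10,365.34.

€10,365.34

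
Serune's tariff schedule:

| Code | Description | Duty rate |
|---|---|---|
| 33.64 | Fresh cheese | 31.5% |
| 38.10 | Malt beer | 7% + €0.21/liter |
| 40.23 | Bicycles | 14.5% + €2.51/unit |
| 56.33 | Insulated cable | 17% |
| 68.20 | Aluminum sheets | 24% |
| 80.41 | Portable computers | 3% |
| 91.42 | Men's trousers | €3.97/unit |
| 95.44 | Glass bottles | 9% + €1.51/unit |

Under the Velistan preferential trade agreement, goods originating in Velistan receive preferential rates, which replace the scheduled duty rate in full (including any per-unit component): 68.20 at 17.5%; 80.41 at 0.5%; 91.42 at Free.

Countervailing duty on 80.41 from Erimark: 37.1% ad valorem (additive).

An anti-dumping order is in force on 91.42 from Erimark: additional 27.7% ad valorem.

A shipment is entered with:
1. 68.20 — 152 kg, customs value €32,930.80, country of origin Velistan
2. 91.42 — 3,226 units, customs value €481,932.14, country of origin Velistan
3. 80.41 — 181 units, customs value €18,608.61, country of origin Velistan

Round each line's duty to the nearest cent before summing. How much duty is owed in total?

€5,855.93

Line 1 (68.20, Velistan, 152 kg, €32,930.80):
Base rate for 68.20 is 24%.
Origin Velistan qualifies under the Serune–Velistan agreement and 68.20 is covered: preferential rate 17.5% applies instead.
Duty = €32,930.80 × 17.5% = €5,762.89.
Line 2 (91.42, Velistan, 3,226 units, €481,932.14):
Base rate for 91.42 is €3.97/unit.
Origin Velistan qualifies under the Serune–Velistan agreement and 91.42 is covered: preferential rate Free applies instead.
The additional-duty order on 91.42 targets Erimark, not Velistan; it does not apply.
Duty = €481,932.14 × 0% = €0.00.
Line 3 (80.41, Velistan, 181 units, €18,608.61):
Base rate for 80.41 is 3%.
Origin Velistan qualifies under the Serune–Velistan agreement and 80.41 is covered: preferential rate 0.5% applies instead.
The additional-duty order on 80.41 targets Erimark, not Velistan; it does not apply.
Duty = €18,608.61 × 0.5% = €93.04.
Total = €5,762.89 + €0.00 + €93.04 = €5,855.93.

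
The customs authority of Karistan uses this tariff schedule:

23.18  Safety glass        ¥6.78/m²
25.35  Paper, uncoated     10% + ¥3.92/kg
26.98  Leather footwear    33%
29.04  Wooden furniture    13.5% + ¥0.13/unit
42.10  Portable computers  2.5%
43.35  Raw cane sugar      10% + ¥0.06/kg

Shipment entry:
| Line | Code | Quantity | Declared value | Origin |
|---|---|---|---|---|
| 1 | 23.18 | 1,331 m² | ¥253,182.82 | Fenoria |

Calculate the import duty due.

Line 1 (23.18, Fenoria, 1,331 m², ¥253,182.82):
Base rate for 23.18 is ¥6.78/m².
Duty = 1,331 × ¥6.78 = ¥9,024.18.

¥9,024.18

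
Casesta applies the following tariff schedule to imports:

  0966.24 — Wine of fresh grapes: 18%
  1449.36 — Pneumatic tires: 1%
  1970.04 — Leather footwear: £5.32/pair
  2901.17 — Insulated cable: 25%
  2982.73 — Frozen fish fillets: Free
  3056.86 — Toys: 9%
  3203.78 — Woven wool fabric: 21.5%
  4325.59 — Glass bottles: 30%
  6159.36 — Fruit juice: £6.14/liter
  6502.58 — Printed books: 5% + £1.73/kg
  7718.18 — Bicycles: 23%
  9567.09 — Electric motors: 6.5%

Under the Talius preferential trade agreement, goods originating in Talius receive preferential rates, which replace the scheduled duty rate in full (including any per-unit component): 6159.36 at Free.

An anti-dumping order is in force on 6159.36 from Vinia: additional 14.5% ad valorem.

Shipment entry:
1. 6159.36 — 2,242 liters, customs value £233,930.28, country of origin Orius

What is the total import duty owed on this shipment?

Line 1 (6159.36, Orius, 2,242 liters, £233,930.28):
Base rate for 6159.36 is £6.14/liter.
6159.36 has an FTA preferential rate, but origin Orius is not Talius; base rate stands.
The additional-duty order on 6159.36 targets Vinia, not Orius; it does not apply.
Duty = 2,242 × £6.14 = £13,765.88.

£13,765.88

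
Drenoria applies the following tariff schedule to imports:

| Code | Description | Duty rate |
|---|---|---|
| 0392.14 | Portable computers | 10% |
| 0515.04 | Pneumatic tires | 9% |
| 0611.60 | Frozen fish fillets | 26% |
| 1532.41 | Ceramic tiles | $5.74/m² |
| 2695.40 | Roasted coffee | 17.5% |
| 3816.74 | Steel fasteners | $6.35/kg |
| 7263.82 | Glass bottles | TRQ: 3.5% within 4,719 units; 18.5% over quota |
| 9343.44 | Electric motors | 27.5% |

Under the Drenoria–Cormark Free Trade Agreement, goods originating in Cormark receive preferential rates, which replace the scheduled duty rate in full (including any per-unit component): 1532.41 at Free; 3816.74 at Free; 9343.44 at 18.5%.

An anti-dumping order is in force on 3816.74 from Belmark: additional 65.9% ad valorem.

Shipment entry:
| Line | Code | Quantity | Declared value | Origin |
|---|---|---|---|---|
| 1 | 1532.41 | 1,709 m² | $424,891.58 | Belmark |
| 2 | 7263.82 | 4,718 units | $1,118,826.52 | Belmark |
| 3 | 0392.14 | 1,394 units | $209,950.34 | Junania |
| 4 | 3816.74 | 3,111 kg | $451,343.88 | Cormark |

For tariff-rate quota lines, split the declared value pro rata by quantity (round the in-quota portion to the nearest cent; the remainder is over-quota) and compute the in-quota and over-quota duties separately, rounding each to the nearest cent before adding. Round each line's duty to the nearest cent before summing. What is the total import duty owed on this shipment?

Line 1 (1532.41, Belmark, 1,709 m², $424,891.58):
Base rate for 1532.41 is $5.74/m².
1532.41 has an FTA preferential rate, but origin Belmark is not Cormark; base rate stands.
Duty = 1,709 × $5.74 = $9,809.66.
Line 2 (7263.82, Belmark, 4,718 units, $1,118,826.52):
Code 7263.82 is under a tariff-rate quota (threshold 4,719 units). Quantity 4,718 units is within the quota, so the in-quota rate 3.5% applies to the full value.
Duty = $1,118,826.52 × 3.5% = $39,158.93.
Line 3 (0392.14, Junania, 1,394 units, $209,950.34):
Base rate for 0392.14 is 10%.
Duty = $209,950.34 × 10% = $20,995.03.
Line 4 (3816.74, Cormark, 3,111 kg, $451,343.88):
Base rate for 3816.74 is $6.35/kg.
Origin Cormark qualifies under the Drenoria–Cormark agreement and 3816.74 is covered: preferential rate Free applies instead.
The additional-duty order on 3816.74 targets Belmark, not Cormark; it does not apply.
Duty = $451,343.88 × 0% = $0.00.
Total = $9,809.66 + $39,158.93 + $20,995.03 + $0.00 = $69,963.62.

$69,963.62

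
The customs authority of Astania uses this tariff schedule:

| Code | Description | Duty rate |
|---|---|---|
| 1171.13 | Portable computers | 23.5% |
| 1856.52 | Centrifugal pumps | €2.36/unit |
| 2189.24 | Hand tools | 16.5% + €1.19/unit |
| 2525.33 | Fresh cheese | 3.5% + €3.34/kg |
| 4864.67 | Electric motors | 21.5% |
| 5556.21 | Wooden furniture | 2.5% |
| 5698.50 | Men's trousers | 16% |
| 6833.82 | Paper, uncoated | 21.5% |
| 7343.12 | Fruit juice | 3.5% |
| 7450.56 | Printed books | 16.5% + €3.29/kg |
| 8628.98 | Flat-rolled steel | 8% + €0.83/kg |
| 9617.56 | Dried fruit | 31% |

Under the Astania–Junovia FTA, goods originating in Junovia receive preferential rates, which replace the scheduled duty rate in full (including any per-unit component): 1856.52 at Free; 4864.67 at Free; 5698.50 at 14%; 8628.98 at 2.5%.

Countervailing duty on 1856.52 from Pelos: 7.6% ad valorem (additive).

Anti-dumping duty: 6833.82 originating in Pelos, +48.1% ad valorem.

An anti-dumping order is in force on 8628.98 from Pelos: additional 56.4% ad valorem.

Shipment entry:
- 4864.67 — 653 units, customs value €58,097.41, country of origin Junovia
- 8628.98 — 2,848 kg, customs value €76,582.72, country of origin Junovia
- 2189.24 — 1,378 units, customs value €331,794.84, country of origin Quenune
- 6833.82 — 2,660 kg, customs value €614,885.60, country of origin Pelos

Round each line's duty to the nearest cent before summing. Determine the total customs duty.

€486,260.92

Line 1 (4864.67, Junovia, 653 units, €58,097.41):
Base rate for 4864.67 is 21.5%.
Origin Junovia qualifies under the Astania–Junovia agreement and 4864.67 is covered: preferential rate Free applies instead.
Duty = €58,097.41 × 0% = €0.00.
Line 2 (8628.98, Junovia, 2,848 kg, €76,582.72):
Base rate for 8628.98 is 8% + €0.83/kg.
Origin Junovia qualifies under the Astania–Junovia agreement and 8628.98 is covered: preferential rate 2.5% applies instead.
The additional-duty order on 8628.98 targets Pelos, not Junovia; it does not apply.
Duty = €76,582.72 × 2.5% = €1,914.57.
Line 3 (2189.24, Quenune, 1,378 units, €331,794.84):
Base rate for 2189.24 is 16.5% + €1.19/unit.
Duty = €331,794.84 × 16.5% + 1,378 × €1.19 = €56,385.97.
Line 4 (6833.82, Pelos, 2,660 kg, €614,885.60):
Base rate for 6833.82 is 21.5%.
Additional duty on 6833.82 from Pelos: +48.1%. Applied ad valorem rate: 21.5% + 48.1% = 69.6%.
Duty = €614,885.60 × 69.6% = €427,960.38.
Total = €0.00 + €1,914.57 + €56,385.97 + €427,960.38 = €486,260.92.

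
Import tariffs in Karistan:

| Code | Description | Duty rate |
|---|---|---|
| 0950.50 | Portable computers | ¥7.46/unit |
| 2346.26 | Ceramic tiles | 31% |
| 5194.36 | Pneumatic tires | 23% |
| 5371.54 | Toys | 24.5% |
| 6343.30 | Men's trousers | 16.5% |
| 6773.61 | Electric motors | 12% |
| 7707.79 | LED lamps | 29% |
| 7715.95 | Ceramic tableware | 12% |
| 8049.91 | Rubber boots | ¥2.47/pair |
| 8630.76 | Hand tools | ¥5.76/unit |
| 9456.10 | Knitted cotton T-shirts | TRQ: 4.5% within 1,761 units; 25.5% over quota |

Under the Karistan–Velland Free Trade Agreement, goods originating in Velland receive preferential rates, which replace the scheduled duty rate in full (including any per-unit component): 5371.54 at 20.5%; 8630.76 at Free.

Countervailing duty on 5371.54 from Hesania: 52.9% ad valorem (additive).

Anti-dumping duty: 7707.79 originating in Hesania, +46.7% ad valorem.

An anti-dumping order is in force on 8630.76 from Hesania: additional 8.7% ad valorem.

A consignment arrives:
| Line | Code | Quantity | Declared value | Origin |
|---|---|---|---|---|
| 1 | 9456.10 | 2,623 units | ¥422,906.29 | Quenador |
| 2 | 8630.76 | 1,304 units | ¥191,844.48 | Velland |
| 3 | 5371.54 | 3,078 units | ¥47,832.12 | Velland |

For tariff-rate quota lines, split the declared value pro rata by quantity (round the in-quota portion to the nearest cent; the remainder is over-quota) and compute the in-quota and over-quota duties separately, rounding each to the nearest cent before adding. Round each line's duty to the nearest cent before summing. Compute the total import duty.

¥58,022.22

Line 1 (9456.10, Quenador, 2,623 units, ¥422,906.29):
Code 9456.10 is under a tariff-rate quota (threshold 1,761 units). In-quota: 1,761 units at 4.5%; over-quota: 862 units at 25.5%.
Pro-rata value split: in-quota = ¥422,906.29 × 1,761/2,623 = ¥283,926.03; over-quota = ¥422,906.29 − ¥283,926.03 = ¥138,980.26.
In-quota duty = ¥283,926.03 × 4.5% = ¥12,776.67. Over-quota duty = ¥138,980.26 × 25.5% = ¥35,439.97.
Line duty = ¥12,776.67 + ¥35,439.97 = ¥48,216.64.
Line 2 (8630.76, Velland, 1,304 units, ¥191,844.48):
Base rate for 8630.76 is ¥5.76/unit.
Origin Velland qualifies under the Karistan–Velland agreement and 8630.76 is covered: preferential rate Free applies instead.
The additional-duty order on 8630.76 targets Hesania, not Velland; it does not apply.
Duty = ¥191,844.48 × 0% = ¥0.00.
Line 3 (5371.54, Velland, 3,078 units, ¥47,832.12):
Base rate for 5371.54 is 24.5%.
Origin Velland qualifies under the Karistan–Velland agreement and 5371.54 is covered: preferential rate 20.5% applies instead.
The additional-duty order on 5371.54 targets Hesania, not Velland; it does not apply.
Duty = ¥47,832.12 × 20.5% = ¥9,805.58.
Total = ¥48,216.64 + ¥0.00 + ¥9,805.58 = ¥58,022.22.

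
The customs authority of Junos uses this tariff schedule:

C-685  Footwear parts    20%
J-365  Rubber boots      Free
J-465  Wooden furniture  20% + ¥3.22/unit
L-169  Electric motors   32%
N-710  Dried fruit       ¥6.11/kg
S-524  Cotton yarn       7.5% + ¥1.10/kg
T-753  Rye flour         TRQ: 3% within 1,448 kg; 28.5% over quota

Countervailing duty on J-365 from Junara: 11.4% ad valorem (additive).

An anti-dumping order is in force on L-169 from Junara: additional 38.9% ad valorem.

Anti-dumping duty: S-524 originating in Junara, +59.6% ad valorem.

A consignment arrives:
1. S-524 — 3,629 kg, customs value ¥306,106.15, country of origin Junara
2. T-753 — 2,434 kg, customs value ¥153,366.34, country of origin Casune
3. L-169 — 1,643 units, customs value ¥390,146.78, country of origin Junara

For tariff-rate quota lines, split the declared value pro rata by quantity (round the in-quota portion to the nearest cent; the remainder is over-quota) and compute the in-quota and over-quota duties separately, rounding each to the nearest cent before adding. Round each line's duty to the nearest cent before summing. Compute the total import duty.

Line 1 (S-524, Junara, 3,629 kg, ¥306,106.15):
Base rate for S-524 is 7.5% + ¥1.10/kg.
Additional duty on S-524 from Junara: +59.6%. Applied ad valorem rate: 7.5% + 59.6% = 67.1%.
Duty = ¥306,106.15 × 67.1% + 3,629 × ¥1.10 = ¥209,389.13.
Line 2 (T-753, Casune, 2,434 kg, ¥153,366.34):
Code T-753 is under a tariff-rate quota (threshold 1,448 kg). In-quota: 1,448 kg at 3%; over-quota: 986 kg at 28.5%.
Pro-rata value split: in-quota = ¥153,366.34 × 1,448/2,434 = ¥91,238.48; over-quota = ¥153,366.34 − ¥91,238.48 = ¥62,127.86.
In-quota duty = ¥91,238.48 × 3% = ¥2,737.15. Over-quota duty = ¥62,127.86 × 28.5% = ¥17,706.44.
Line duty = ¥2,737.15 + ¥17,706.44 = ¥20,443.59.
Line 3 (L-169, Junara, 1,643 units, ¥390,146.78):
Base rate for L-169 is 32%.
Additional duty on L-169 from Junara: +38.9%. Applied ad valorem rate: 32% + 38.9% = 70.9%.
Duty = ¥390,146.78 × 70.9% = ¥276,614.07.
Total = ¥209,389.13 + ¥20,443.59 + ¥276,614.07 = ¥506,446.79.

¥506,446.79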